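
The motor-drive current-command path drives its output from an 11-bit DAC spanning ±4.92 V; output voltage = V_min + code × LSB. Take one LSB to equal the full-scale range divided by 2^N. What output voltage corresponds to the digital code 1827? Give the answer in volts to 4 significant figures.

3.858 V

Span: 4.92 V − (-4.92 V) = 9.84 V. LSB = 9.84 V / 2^11.
V_out = V_min + code × LSB = -4.92 V + 1827 × 9.84 V / 2048
      = -4.92 V + 8.77816 V = 3.85816 V.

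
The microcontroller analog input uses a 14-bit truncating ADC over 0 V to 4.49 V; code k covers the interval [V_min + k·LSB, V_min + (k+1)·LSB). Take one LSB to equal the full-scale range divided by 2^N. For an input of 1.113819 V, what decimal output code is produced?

Full-scale range = 4.49 V. LSB = 4.49 V / 2^14 ≈ 274.0 µV.
V_in − V_min = 1.113819 − (0) = 1.113819 V.
Divide by LSB: 1.113819 × 16384/4.49 = 4064.3231.
Truncating gives code 4064.

4064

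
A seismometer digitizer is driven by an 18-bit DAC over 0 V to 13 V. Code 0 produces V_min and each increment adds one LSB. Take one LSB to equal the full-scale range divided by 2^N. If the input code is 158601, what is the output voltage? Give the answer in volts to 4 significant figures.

V_FS = 13 V. LSB = 13 V / 2^18.
V_out = V_min + code × LSB = 0 V + 158601 × 13 V / 262144
      = 0 + 7.86519 = 7.86519 V.

7.865 V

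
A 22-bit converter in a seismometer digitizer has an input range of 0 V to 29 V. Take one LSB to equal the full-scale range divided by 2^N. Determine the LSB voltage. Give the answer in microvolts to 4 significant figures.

6.914 µV

Full-scale range = 29 V.
Number of codes = 2^22 = 4194304.
LSB = 29 V ÷ 2^22 = 29/4194304 V = 6.914 µV.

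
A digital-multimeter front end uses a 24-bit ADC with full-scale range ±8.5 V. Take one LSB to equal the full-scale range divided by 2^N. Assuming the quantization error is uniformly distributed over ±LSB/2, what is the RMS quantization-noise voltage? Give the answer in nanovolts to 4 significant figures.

Range = 8.5 − (-8.5) = 17 V.
Step size = 17/16777216 V = 1.01328 µV.
σ_q = LSB/√12 = 1.01328 µV/3.4641 = 292.5 nV.

292.5 nV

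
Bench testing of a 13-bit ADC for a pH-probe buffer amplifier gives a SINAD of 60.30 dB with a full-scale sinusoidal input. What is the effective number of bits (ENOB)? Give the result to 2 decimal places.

ENOB = (SINAD − 1.76) / 6.02 = (60.30 − 1.76) / 6.02 = 58.54 / 6.02 = 9.7243.

9.72 bits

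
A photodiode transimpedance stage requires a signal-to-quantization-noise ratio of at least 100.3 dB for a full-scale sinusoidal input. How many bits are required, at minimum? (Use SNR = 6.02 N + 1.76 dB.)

17 bits

N ≥ (100.3 − 1.76)/6.02 = 16.369 → N_min = 17.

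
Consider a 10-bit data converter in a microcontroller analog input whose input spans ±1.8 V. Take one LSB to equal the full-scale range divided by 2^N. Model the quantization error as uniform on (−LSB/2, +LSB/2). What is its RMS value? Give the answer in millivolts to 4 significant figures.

Span: 1.8 V − (-1.8 V) = 3.6 V.
One LSB is 3.6 V / 1024 = 3.51563 mV.
σ_q = LSB/√12 = 3.51563 mV/3.4641 = 1.015 mV.

1.015 mV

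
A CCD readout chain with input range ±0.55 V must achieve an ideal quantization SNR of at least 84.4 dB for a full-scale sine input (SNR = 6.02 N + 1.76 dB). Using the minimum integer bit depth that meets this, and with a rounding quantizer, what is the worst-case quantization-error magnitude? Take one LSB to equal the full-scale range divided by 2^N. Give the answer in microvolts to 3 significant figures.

33.6 µV

Range = 0.55 − (-0.55) = 1.1 V.
Solving 6.02 N ≥ 84.4 − 1.76: N ≥ 13.728. Round up → N = 14.
Step size = 1.1/16384 V = 67.139 µV.
Half an LSB is 33.6 µV.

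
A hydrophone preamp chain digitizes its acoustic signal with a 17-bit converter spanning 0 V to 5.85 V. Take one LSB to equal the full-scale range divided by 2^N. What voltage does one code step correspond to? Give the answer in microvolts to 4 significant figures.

44.63 µV

V_FS = 5.85 V.
2^17 = 131072 levels.
LSB = 5.85 V / 2^17 = 44.63 µV.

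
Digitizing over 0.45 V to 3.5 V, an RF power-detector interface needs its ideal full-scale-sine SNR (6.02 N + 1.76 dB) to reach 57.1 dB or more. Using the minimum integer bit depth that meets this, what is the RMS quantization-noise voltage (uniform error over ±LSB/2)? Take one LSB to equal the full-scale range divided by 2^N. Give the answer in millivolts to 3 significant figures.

0.860 mV

Span: 3.5 V − (0.45 V) = 3.05 V.
N ≥ (57.1 − 1.76)/6.02 = 9.193 → N_min = 10.
LSB = 3.05 V ÷ 2^10 = 3.05/1024 V = 2.9785 mV.
σ_q = LSB/√12 = 2.9785 mV/3.4641 = 0.860 mV.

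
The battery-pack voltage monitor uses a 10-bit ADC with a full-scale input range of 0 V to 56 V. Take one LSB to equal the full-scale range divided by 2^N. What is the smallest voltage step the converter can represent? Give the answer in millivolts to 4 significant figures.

54.69 mV

Full-scale range = 56 V.
2^10 = 1024 levels.
LSB = 56 V ÷ 2^10 = 56/1024 V = 54.69 mV.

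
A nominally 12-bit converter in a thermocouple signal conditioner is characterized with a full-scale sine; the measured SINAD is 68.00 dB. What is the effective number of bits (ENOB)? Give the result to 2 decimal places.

Inverting SNR = 6.02 N + 1.76: N_eff = (68.00 − 1.76)/6.02 = 11.0033.

11.00 bits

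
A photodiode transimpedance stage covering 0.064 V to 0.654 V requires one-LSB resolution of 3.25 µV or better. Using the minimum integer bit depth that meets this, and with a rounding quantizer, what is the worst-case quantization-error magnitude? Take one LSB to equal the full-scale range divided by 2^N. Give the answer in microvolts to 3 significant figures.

1.13 µV

Full-scale range = 0.654 V − (0.064 V) = 0.59 V.
Need 2^N ≥ 0.59 V / 3.25 µV = 181500 → N_min = 18.
One LSB is 0.59 V / 262144 = 2.2507 µV.
Half an LSB is 1.13 µV.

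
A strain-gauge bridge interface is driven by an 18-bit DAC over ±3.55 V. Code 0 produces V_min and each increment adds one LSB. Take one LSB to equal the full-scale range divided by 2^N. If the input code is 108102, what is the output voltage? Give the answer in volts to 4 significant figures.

Span: 3.55 V − (-3.55 V) = 7.1 V. LSB = 7.1 V / 2^18.
Output = V_min + (108102/262144) × range = -3.55 + 0.412376 × 7.1 V
      = -3.55 V + 2.92787 V = -0.622128 V.

-0.6221 V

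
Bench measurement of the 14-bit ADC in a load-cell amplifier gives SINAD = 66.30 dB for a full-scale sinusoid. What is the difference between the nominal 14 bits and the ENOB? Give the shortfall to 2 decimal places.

Effective bits = (66.30 − 1.76)/6.02 = 10.7209.
Lost resolution: 14 − 10.7209 = 3.2791 bits.

3.28 bits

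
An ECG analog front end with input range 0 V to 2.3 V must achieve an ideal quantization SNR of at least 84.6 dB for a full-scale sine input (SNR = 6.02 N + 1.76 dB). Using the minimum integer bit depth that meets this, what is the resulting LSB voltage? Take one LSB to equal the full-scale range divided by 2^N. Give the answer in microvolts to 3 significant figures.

Full-scale range = 2.3 V.
Required N = ⌈(84.6 − 1.76)/6.02⌉ = ⌈13.761⌉ = 14.
LSB = 2.3 V ÷ 2^14 = 2.3/16384 V = 140 µV.

140 µV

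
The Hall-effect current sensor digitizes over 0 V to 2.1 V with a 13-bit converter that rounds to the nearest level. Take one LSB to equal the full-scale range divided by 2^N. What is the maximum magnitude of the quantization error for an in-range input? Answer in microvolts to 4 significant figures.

Range is 2.1 V.
LSB = 2.1 V / 2^13 = 256.348 µV.
A rounding quantizer has |error| ≤ LSB/2 = 128.2 µV.

128.2 µV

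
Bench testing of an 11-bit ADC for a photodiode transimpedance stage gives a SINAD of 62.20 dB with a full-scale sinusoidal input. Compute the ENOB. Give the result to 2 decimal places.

(62.20 − 1.76) / 6.02 = 60.44/6.02 = 10.0399 effective bits.

10.04 bits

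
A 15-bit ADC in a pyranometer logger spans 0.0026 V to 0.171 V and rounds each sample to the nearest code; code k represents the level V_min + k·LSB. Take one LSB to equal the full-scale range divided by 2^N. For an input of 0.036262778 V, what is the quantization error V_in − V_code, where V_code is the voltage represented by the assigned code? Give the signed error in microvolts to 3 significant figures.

+1.28 µV

The full-scale span is 0.171 − (0.0026) = 0.1684 V. LSB = 0.1684 V / 2^15 ≈ 5.139 µV.
(0.036262778 − (0.0026)) / LSB = 0.033662778 × 32768/0.1684 = 6550.2489. Nearest integer: k = 6550.
V_code = V_min + k × range/2^15 = 0.0026 + 6550 × 0.1684/32768 = 0.036261499023 V.
e = 0.036262778 − (0.036261499023) = +1.28 µV.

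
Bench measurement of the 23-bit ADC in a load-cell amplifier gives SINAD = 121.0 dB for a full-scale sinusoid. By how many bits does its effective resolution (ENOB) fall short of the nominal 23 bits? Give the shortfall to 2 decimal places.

3.19 bits

ENOB = (SINAD − 1.76)/6.02 = (121.0 − 1.76)/6.02 = 19.8073 bits.
Shortfall = 23 − 19.8073 = 3.1927 bits.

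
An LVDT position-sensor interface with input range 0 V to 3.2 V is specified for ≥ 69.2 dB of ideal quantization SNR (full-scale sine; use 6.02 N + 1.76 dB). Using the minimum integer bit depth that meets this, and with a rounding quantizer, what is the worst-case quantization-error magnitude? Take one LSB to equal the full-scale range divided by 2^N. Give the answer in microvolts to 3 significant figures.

391 µV

Range is 3.2 V.
Solving 6.02 N ≥ 69.2 − 1.76: N ≥ 11.203. Round up → N = 12.
Step size = 3.2/4096 V = 0.78125 mV.
Max error for round-to-nearest is LSB/2 = 391 µV.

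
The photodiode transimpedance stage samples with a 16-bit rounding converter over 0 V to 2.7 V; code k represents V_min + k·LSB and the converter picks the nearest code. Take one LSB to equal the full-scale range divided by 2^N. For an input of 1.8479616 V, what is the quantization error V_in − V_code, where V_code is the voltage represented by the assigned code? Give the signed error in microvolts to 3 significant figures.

−7.46 µV

Span = 2.7 V. LSB = 2.7 V / 2^16 ≈ 41.20 µV.
(V_in − V_min)/LSB = (1.8479616 − (0)) × 65536/2.7 = 44854.8190 → nearest code k = 44855.
Reconstructed level: 0 + 44855 × 2.7/65536 V = 1.8479690552 V.
V_in − V_code = 1.8479616 − (1.8479690552) = −7.46 µV.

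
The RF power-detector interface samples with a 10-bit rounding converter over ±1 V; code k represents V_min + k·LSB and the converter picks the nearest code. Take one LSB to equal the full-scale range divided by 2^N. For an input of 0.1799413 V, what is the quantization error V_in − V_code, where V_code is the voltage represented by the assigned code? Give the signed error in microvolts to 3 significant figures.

Span: 1 V − (-1 V) = 2 V. LSB = 2 V / 2^10 ≈ 1.953 mV.
(V_in − V_min)/LSB = (0.1799413 − (-1)) × 1024/2 = 604.1299 → nearest code k = 604.
Reconstructed level: -1 + 604 × 2/1024 V = 0.1796875000 V.
Error = V_in − V_code = 0.1799413 − (0.1796875000) = +254 µV.

+254 µV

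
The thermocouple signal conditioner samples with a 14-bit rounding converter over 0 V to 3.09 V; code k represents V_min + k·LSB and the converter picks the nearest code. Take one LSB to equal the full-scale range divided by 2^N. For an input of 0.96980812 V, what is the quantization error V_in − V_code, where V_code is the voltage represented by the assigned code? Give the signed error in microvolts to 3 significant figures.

Span = 3.09 V. LSB = 3.09 V / 2^14 ≈ 188.6 µV.
Position in LSBs: (0.96980812 − (0)) × 16384/3.09 = 5142.1800; rounding gives k = 5142.
V_code = V_min + k × range/2^14 = 0 + 5142 × 3.09/16384 = 0.96977416992 V.
e = 0.96980812 − (0.96977416992) = +34.0 µV.

+34.0 µV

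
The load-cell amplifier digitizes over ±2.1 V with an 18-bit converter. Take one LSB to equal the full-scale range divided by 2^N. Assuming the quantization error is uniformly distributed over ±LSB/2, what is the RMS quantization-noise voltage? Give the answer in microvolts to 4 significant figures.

4.625 µV

The full-scale span is 2.1 − (-2.1) = 4.2 V.
LSB = 4.2 V / 2^18 = 16.0217 µV.
σ_q = LSB/√12 = 16.0217 µV/3.4641 = 4.625 µV.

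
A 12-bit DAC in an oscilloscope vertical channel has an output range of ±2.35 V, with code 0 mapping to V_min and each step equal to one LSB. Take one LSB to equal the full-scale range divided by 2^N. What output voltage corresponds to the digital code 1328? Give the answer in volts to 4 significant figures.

-0.8262 V

Full-scale range = 2.35 V − (-2.35 V) = 4.7 V. LSB = 4.7 V / 2^12.
V_out = V_min + code × LSB = -2.35 V + 1328 × 4.7 V / 4096
      = -2.35 V + 1.52383 V = -0.826172 V.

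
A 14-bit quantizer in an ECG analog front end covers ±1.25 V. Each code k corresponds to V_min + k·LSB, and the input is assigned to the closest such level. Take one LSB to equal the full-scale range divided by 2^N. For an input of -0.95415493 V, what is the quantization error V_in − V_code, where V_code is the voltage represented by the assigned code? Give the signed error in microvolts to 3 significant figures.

Span: 1.25 V − (-1.25 V) = 2.5 V. LSB = 2.5 V / 2^14 ≈ 152.6 µV.
(V_in − V_min)/LSB = (-0.95415493 − (-1.25)) × 16384/2.5 = 1938.8503 → nearest code k = 1939.
V_code = -1.25 + (1939/16384) × 2.5 = -0.95413208008 V.
Error = V_in − V_code = -0.95415493 − (-0.95413208008) = −22.8 µV.

−22.8 µV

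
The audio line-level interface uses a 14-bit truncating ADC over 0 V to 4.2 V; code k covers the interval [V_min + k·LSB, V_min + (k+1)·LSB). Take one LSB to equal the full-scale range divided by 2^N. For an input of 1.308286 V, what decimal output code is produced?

V_FS = 4.2 V. LSB = 4.2 V / 2^14 ≈ 256.3 µV.
(V_in − V_min) × 2^14/range = (1.308286 − (0)) × 16384/4.2 = 5103.561.
Floor → code = 5103.

5103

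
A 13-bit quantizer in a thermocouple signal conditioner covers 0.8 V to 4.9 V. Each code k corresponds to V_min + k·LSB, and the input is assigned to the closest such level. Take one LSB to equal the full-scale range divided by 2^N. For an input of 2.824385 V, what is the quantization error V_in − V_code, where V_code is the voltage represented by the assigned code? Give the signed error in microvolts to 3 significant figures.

Full-scale range = 4.9 V − (0.8 V) = 4.1 V. LSB = 4.1 V / 2^13 ≈ 0.5005 mV.
(2.824385 − (0.8)) / LSB = 2.024385 × 8192/4.1 = 4044.8200. Nearest integer: k = 4045.
V_code = 0.8 + (4045/8192) × 4.1 = 2.824475098 V.
Error = V_in − V_code = 2.824385 − (2.824475098) = −90.1 µV.

−90.1 µV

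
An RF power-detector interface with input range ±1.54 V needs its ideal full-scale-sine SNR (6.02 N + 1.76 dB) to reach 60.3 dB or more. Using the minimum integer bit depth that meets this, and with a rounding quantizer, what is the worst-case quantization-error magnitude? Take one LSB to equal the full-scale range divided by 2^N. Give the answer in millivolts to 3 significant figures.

1.50 mV

Full-scale range = 1.54 V − (-1.54 V) = 3.08 V.
N ≥ (60.3 − 1.76)/6.02 = 9.724 → N_min = 10.
Step size = 3.08/1024 V = 3.0078 mV.
Max error for round-to-nearest is LSB/2 = 1.50 mV.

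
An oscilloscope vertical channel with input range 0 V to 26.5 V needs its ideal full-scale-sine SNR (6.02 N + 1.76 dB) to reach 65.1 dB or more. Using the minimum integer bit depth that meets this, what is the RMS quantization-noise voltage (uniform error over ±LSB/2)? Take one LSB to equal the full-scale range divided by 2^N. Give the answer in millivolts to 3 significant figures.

Span = 26.5 V.
Solving 6.02 N ≥ 65.1 − 1.76: N ≥ 10.522. Round up → N = 11.
LSB = 26.5 V / 2^11 = 12.939 mV.
RMS noise = LSB/√12 = 3.74 mV.

3.74 mV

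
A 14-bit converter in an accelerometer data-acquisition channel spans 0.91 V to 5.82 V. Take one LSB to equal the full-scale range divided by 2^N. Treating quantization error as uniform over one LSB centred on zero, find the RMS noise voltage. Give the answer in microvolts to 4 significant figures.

The full-scale span is 5.82 − (0.91) = 4.91 V.
LSB = 4.91 V / 2^14 = 299.683 µV.
V_rms = LSB/√12 = 299.683 µV / √12 = 86.51 µV.

86.51 µV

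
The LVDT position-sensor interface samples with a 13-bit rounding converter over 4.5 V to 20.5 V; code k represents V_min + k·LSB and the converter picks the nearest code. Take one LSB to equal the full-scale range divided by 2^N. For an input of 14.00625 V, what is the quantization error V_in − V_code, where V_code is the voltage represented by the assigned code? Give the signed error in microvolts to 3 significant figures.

+391 µV

The full-scale span is 20.5 − (4.5) = 16 V. LSB = 16 V / 2^13 ≈ 1.953 mV.
(V_in − V_min)/LSB = (14.00625 − (4.5)) × 8192/16 = 4867.2000 → nearest code k = 4867.
Reconstructed level: 4.5 + 4867 × 16/8192 V = 14.00585938 V.
V_in − V_code = 14.00625 − (14.00585938) = +391 µV.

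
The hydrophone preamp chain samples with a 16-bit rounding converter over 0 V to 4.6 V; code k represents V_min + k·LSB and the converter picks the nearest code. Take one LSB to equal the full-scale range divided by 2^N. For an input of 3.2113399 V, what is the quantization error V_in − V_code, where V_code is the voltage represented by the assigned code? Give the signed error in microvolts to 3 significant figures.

Full-scale range = 4.6 V. LSB = 4.6 V / 2^16 ≈ 70.19 µV.
(3.2113399 − (0)) / LSB = 3.2113399 × 65536/4.6 = 45751.8199. Nearest integer: k = 45752.
Reconstructed level: 0 + 45752 × 4.6/65536 V = 3.2113525391 V.
e = 3.2113399 − (3.2113525391) = −12.6 µV.

−12.6 µV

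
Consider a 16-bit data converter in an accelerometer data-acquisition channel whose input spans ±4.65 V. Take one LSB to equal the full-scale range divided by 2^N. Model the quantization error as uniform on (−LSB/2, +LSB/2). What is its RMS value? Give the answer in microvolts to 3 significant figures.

The full-scale span is 4.65 − (-4.65) = 9.3 V.
LSB = 9.3 V / 2^16 = 141.91 µV.
σ_q = LSB/√12 = 141.91 µV/3.4641 = 41.0 µV.

41.0 µV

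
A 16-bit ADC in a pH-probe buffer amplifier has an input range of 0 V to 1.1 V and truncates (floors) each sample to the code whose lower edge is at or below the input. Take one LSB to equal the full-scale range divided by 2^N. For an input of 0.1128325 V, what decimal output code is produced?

V_FS = 1.1 V. LSB = 1.1 V / 2^16 ≈ 16.78 µV.
V_in − V_min = 0.1128325 − (0) = 0.1128325 V.
Divide by LSB: 0.1128325 × 65536/1.1 = 6722.3552.
Truncating gives code 6722.

6722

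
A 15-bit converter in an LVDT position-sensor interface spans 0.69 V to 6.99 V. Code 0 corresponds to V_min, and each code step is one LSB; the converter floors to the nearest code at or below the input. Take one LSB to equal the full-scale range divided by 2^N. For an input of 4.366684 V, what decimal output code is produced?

Full-scale range = 6.99 V − (0.69 V) = 6.3 V. LSB = 6.3 V / 2^15 ≈ 192.3 µV.
code = ⌊(V_in − V_min)/LSB⌋ = ⌊(V_in − V_min) × 2^15 / range⌋
     = ⌊(4.366684 − (0.69)) × 32768 / 6.3⌋ = ⌊3.676684 × 32768/6.3⌋
     = ⌊19123.426⌋ = 19123.

19123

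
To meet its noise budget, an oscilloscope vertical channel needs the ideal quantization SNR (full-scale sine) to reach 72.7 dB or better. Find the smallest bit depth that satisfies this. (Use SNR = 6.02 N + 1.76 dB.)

Required N = ⌈(72.7 − 1.76)/6.02⌉ = ⌈11.784⌉ = 12.

12 bits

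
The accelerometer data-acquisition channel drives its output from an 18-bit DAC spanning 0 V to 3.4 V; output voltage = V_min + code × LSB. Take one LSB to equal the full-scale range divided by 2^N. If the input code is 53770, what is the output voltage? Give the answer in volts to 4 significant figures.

V_FS = 3.4 V. LSB = 3.4 V / 2^18.
V_out = 0 + 53770 × (3.4/262144) V
      = 0 V + 0.697395 V = 0.697395 V.

0.6974 V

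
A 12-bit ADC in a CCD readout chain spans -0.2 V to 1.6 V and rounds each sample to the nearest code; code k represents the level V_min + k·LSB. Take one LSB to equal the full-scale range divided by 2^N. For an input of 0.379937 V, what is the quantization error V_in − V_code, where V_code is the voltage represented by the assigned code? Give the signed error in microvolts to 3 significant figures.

−141 µV

Span: 1.6 V − (-0.2 V) = 1.8 V. LSB = 1.8 V / 2^12 ≈ 439.5 µV.
(V_in − V_min)/LSB = (0.379937 − (-0.2)) × 4096/1.8 = 1319.6789 → nearest code k = 1320.
V_code = V_min + k × range/2^12 = -0.2 + 1320 × 1.8/4096 = 0.3800781250 V.
Error = V_in − V_code = 0.379937 − (0.3800781250) = −141 µV.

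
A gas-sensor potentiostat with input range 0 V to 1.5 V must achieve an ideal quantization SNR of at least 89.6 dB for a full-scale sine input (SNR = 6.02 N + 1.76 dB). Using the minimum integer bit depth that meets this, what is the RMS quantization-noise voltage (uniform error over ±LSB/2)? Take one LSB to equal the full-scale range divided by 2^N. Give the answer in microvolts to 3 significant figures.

13.2 µV

Span = 1.5 V.
Solving 6.02 N ≥ 89.6 − 1.76: N ≥ 14.591. Round up → N = 15.
One LSB is 1.5 V / 32768 = 45.776 µV.
V_rms = LSB/√12 = 13.2 µV.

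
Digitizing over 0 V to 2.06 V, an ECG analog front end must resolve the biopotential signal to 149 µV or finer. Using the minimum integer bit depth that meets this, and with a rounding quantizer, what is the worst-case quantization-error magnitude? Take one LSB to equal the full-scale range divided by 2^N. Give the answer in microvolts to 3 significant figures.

Span = 2.06 V.
Need 2^N ≥ 2.06 V / 149 µV = 13830 → N_min = 14.
Step size = 2.06/16384 V = 125.73 µV.
|e|_max = LSB/2 = 62.9 µV.

62.9 µV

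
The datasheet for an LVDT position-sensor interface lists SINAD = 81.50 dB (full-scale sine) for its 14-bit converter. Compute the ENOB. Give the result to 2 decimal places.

Inverting SNR = 6.02 N + 1.76: N_eff = (81.50 − 1.76)/6.02 = 13.2458.

13.25 bits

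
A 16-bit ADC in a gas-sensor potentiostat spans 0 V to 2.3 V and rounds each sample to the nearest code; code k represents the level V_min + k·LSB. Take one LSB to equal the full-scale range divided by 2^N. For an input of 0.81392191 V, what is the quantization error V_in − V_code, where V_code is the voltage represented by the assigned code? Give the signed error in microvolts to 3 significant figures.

Span = 2.3 V. LSB = 2.3 V / 2^16 ≈ 35.10 µV.
Position in LSBs: (0.81392191 − (0)) × 65536/2.3 = 23191.8201; rounding gives k = 23192.
V_code = 0 + (23192/65536) × 2.3 = 0.81392822266 V.
V_in − V_code = 0.81392191 − (0.81392822266) = −6.31 µV.

−6.31 µV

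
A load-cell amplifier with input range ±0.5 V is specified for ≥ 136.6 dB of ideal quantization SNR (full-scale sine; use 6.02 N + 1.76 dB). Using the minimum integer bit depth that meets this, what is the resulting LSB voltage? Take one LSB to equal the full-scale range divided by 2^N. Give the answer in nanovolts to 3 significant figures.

Full-scale range = 0.5 V − (-0.5 V) = 1 V.
N ≥ (136.6 − 1.76)/6.02 = 22.399 → N_min = 23.
LSB = 1 V / 2^23 = 119 nV.

119 nV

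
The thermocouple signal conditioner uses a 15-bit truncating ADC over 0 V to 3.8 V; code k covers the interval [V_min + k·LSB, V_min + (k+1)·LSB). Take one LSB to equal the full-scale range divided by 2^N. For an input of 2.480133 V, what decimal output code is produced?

21386

Span = 3.8 V. LSB = 3.8 V / 2^15 ≈ 116.0 µV.
V_in − V_min = 2.480133 − (0) = 2.480133 V.
Divide by LSB: 2.480133 × 32768/3.8 = 21386.5785.
Truncating gives code 21386.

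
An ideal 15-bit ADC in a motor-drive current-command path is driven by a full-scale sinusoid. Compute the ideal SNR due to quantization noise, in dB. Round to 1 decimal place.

92.1 dB

For an ideal N-bit converter with full-scale sine input, SNR = 6.02 N + 1.76 dB. SNR = 6.02 × 15 + 1.76 = 90.30 + 1.76 = 92.06 dB.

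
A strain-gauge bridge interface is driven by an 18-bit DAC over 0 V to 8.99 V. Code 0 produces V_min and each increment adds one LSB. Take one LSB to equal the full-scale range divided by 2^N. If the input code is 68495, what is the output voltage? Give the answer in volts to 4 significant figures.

Full-scale range = 8.99 V. LSB = 8.99 V / 2^18.
V_out = V_min + code × LSB = 0 V + 68495 × 8.99 V / 262144
      = 0 + 2.34898 = 2.34898 V.

2.349 V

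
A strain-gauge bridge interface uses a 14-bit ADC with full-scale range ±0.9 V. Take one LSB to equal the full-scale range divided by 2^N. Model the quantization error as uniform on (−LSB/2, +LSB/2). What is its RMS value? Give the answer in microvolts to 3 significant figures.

31.7 µV

The full-scale span is 0.9 − (-0.9) = 1.8 V.
Step size = 1.8/16384 V = 109.86 µV.
RMS of a uniform error over width LSB is LSB/√12 = 31.7 µV.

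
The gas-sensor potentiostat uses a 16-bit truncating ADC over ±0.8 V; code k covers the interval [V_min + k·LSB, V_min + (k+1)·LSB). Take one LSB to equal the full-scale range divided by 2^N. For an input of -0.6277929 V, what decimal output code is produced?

The full-scale span is 0.8 − (-0.8) = 1.6 V. LSB = 1.6 V / 2^16 ≈ 24.41 µV.
V_in − V_min = -0.6277929 − (-0.8) = 0.1722071 V.
Divide by LSB: 0.1722071 × 65536/1.6 = 7053.6028.
Truncating gives code 7053.

7053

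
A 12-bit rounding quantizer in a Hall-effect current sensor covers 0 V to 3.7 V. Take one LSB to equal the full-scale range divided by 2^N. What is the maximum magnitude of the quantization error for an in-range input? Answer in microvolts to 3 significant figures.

Full-scale range = 3.7 V.
Step size = 3.7/4096 V = 0.90332 mV.
Worst-case error for round-to-nearest is half an LSB: 452 µV.

452 µV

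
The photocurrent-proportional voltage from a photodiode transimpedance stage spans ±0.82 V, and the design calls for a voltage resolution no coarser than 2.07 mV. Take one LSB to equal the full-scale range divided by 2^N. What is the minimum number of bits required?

Full-scale range = 0.82 V − (-0.82 V) = 1.64 V.
Levels needed ≥ 1.64/2.07 mV = 792.3. 2^10 = 1024 suffices, so N_min = 10.

10 bits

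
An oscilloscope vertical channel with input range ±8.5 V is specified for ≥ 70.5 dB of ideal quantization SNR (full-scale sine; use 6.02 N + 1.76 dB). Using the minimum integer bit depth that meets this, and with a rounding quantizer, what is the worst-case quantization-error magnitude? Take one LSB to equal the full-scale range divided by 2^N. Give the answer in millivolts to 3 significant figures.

2.08 mV

Span: 8.5 V − (-8.5 V) = 17 V.
Required N = ⌈(70.5 − 1.76)/6.02⌉ = ⌈11.419⌉ = 12.
LSB = 17 V / 2^12 = 4.1504 mV.
Half an LSB is 2.08 mV.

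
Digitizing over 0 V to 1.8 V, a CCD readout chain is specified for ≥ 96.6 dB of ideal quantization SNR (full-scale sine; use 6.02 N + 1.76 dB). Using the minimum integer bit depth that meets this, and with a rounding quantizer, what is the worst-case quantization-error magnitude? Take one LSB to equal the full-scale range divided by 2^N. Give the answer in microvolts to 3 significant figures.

13.7 µV

V_FS = 1.8 V.
Solving 6.02 N ≥ 96.6 − 1.76: N ≥ 15.754. Round up → N = 16.
Step size = 1.8/65536 V = 27.466 µV.
|e|_max = LSB/2 = 13.7 µV.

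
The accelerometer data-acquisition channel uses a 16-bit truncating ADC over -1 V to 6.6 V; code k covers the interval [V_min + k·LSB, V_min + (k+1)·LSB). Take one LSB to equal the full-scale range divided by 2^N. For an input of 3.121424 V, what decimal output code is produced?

35539

Span: 6.6 V − (-1 V) = 7.6 V. LSB = 7.6 V / 2^16 ≈ 116.0 µV.
(V_in − V_min) × 2^16/range = (3.121424 − (-1)) × 65536/7.6 = 35539.690.
Floor → code = 35539.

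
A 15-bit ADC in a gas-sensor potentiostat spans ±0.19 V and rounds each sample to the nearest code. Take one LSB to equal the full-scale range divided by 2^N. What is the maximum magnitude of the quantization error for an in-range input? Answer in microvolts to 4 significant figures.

Full-scale range = 0.19 V − (-0.19 V) = 0.38 V.
One LSB is 0.38 V / 32768 = 11.5967 µV.
Worst-case error for round-to-nearest is half an LSB: 5.798 µV.

5.798 µV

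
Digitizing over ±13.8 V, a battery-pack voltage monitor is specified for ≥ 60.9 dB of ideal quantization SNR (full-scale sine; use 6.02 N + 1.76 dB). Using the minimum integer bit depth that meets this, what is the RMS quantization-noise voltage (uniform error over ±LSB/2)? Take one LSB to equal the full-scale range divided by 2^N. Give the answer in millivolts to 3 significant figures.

Range = 13.8 − (-13.8) = 27.6 V.
Solving 6.02 N ≥ 60.9 − 1.76: N ≥ 9.824. Round up → N = 10.
LSB = 27.6 V / 2^10 = 26.953 mV.
V_rms = LSB/√12 = 7.78 mV.

7.78 mV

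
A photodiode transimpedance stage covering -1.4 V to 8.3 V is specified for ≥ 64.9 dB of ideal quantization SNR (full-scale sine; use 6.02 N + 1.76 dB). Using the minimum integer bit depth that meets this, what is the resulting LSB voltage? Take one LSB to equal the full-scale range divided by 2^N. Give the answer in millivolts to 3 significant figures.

4.74 mV

Full-scale range = 8.3 V − (-1.4 V) = 9.7 V.
N ≥ (64.9 − 1.76)/6.02 = 10.488 → N_min = 11.
LSB = 9.7 V / 2^11 = 4.74 mV.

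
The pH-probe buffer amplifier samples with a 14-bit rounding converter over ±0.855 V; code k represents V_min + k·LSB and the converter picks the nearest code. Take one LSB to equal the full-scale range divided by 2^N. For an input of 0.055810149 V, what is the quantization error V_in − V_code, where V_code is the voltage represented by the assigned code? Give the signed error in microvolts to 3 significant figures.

−27.9 µV

The full-scale span is 0.855 − (-0.855) = 1.71 V. LSB = 1.71 V / 2^14 ≈ 104.4 µV.
Position in LSBs: (0.055810149 − (-0.855)) × 16384/1.71 = 8726.7330; rounding gives k = 8727.
V_code = -0.855 + (8727/16384) × 1.71 = 0.055838012695 V.
e = 0.055810149 − (0.055838012695) = −27.9 µV.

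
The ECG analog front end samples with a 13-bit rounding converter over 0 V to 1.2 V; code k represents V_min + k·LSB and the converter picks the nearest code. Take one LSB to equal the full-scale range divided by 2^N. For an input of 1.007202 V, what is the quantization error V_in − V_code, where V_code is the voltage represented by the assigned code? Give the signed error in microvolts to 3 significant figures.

−24.6 µV

Full-scale range = 1.2 V. LSB = 1.2 V / 2^13 ≈ 146.5 µV.
(1.007202 − (0)) / LSB = 1.007202 × 8192/1.2 = 6875.8323. Nearest integer: k = 6876.
Reconstructed level: 0 + 6876 × 1.2/8192 V = 1.007226563 V.
Error = V_in − V_code = 1.007202 − (1.007226563) = −24.6 µV.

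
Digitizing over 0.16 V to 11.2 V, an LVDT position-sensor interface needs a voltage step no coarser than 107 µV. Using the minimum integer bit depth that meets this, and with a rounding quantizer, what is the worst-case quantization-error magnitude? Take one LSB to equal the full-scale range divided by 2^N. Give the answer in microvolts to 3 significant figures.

42.1 µV

The full-scale span is 11.2 − (0.16) = 11.04 V.
11.04 V / 107 µV = 103200. Since 2^16 = 65536 and 2^17 = 131072, N = 17.
Step size = 11.04/131072 V = 84.229 µV.
Max error for round-to-nearest is LSB/2 = 42.1 µV.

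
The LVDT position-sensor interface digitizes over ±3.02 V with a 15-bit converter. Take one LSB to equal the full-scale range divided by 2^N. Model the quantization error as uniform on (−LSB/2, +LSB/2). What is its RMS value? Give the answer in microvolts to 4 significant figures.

Span: 3.02 V − (-3.02 V) = 6.04 V.
One LSB is 6.04 V / 32768 = 184.326 µV.
σ_q = LSB/√12 = 184.326 µV/3.4641 = 53.21 µV.

53.21 µV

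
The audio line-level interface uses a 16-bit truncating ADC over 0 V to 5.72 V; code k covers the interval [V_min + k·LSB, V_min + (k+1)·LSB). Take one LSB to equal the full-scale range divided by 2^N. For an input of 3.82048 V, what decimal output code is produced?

Range is 5.72 V. LSB = 5.72 V / 2^16 ≈ 87.28 µV.
V_in − V_min = 3.82048 − (0) = 3.82048 V.
Divide by LSB: 3.82048 × 65536/5.72 = 43772.5485.
Truncating gives code 43772.

43772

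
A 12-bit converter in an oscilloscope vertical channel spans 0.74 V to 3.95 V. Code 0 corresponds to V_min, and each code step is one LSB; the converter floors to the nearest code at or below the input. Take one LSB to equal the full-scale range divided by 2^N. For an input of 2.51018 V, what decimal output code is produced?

2258

Range = 3.95 − (0.74) = 3.21 V. LSB = 3.21 V / 2^12 ≈ 0.7837 mV.
code = ⌊(V_in − V_min)/LSB⌋ = ⌊(V_in − V_min) × 2^12 / range⌋
     = ⌊(2.51018 − (0.74)) × 4096 / 3.21⌋ = ⌊1.77018 × 4096/3.21⌋
     = ⌊2258.772⌋ = 2258.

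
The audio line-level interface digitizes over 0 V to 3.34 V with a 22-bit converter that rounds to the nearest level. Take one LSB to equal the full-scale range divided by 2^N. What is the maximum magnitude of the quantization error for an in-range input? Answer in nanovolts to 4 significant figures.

398.2 nV

Range is 3.34 V.
LSB = 3.34 V ÷ 2^22 = 3.34/4194304 V = 0.796318 µV.
|e|_max = LSB/2 = 398.2 nV.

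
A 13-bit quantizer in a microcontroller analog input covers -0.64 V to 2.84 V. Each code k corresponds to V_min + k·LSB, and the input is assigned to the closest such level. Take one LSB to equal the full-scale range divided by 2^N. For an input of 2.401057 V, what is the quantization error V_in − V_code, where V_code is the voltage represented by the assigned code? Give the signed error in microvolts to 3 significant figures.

Full-scale range = 2.84 V − (-0.64 V) = 3.48 V. LSB = 3.48 V / 2^13 ≈ 424.8 µV.
Position in LSBs: (2.401057 − (-0.64)) × 8192/3.48 = 7158.7181; rounding gives k = 7159.
Reconstructed level: -0.64 + 7159 × 3.48/8192 V = 2.401176758 V.
V_in − V_code = 2.401057 − (2.401176758) = −120 µV.

−120 µV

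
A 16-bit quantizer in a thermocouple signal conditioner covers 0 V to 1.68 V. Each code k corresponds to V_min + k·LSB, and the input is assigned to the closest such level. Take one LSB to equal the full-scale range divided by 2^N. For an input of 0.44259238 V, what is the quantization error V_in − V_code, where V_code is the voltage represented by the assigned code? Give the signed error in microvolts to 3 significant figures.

+8.15 µV

Span = 1.68 V. LSB = 1.68 V / 2^16 ≈ 25.63 µV.
(0.44259238 − (0)) / LSB = 0.44259238 × 65536/1.68 = 17265.3180. Nearest integer: k = 17265.
V_code = 0 + (17265/65536) × 1.68 = 0.44258422852 V.
e = 0.44259238 − (0.44258422852) = +8.15 µV.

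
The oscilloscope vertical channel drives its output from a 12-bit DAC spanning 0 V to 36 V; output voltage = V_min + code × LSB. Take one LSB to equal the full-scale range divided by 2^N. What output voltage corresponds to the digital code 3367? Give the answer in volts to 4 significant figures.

29.59 V

Range is 36 V. LSB = 36 V / 2^12.
V_out = 0 + 3367 × (36/4096) V
      = 0 + 29.5928 = 29.5928 V.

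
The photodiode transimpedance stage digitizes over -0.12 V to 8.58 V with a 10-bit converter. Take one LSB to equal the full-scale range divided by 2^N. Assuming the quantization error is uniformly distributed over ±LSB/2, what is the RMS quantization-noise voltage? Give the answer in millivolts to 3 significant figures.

2.45 mV

The full-scale span is 8.58 − (-0.12) = 8.7 V.
One LSB is 8.7 V / 1024 = 8.4961 mV.
RMS of a uniform error over width LSB is LSB/√12 = 2.45 mV.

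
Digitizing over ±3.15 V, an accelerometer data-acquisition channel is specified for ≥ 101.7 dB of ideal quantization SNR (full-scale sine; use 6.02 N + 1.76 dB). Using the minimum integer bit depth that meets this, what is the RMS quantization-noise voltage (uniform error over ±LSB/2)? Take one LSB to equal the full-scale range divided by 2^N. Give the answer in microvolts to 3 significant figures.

13.9 µV

Range = 3.15 − (-3.15) = 6.3 V.
Solving 6.02 N ≥ 101.7 − 1.76: N ≥ 16.601. Round up → N = 17.
Step size = 6.3/131072 V = 48.065 µV.
V_rms = LSB/√12 = 13.9 µV.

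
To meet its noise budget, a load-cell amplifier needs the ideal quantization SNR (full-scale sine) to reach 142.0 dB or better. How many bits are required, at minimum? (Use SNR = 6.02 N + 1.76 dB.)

24 bits

N ≥ (142.0 − 1.76)/6.02 = 23.296 → N_min = 24.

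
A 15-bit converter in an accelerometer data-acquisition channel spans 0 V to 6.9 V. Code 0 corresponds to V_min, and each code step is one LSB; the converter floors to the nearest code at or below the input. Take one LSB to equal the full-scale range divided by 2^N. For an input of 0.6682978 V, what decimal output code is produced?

3173

Full-scale range = 6.9 V. LSB = 6.9 V / 2^15 ≈ 210.6 µV.
V_in − V_min = 0.6682978 − (0) = 0.6682978 V.
Divide by LSB: 0.6682978 × 32768/6.9 = 3173.7366.
Truncating gives code 3173.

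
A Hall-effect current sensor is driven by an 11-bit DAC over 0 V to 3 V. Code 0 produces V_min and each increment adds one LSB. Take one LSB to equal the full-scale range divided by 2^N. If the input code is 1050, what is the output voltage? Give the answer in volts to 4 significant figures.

Full-scale range = 3 V. LSB = 3 V / 2^11.
V_out = 0 + 1050 × (3/2048) V
      = 0 V + 1.53809 V = 1.53809 V.

1.538 V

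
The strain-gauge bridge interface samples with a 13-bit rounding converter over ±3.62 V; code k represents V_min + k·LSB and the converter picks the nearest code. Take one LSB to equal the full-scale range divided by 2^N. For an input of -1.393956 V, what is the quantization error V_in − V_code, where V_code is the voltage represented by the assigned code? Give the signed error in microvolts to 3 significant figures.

Range = 3.62 − (-3.62) = 7.24 V. LSB = 7.24 V / 2^13 ≈ 0.8838 mV.
(-1.393956 − (-3.62)) / LSB = 2.226044 × 8192/7.24 = 2518.7503. Nearest integer: k = 2519.
Reconstructed level: -3.62 + 2519 × 7.24/8192 V = -1.393735352 V.
Error = V_in − V_code = -1.393956 − (-1.393735352) = −221 µV.

−221 µV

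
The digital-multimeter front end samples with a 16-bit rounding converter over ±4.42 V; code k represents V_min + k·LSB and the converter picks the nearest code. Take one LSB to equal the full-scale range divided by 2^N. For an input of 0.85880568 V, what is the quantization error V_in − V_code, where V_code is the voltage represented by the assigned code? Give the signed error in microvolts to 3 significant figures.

−24.3 µV

Range = 4.42 − (-4.42) = 8.84 V. LSB = 8.84 V / 2^16 ≈ 134.9 µV.
(0.85880568 − (-4.42)) / LSB = 5.27880568 × 65536/8.84 = 39134.8200. Nearest integer: k = 39135.
Reconstructed level: -4.42 + 39135 × 8.84/65536 V = 0.85882995605 V.
V_in − V_code = 0.85880568 − (0.85882995605) = −24.3 µV.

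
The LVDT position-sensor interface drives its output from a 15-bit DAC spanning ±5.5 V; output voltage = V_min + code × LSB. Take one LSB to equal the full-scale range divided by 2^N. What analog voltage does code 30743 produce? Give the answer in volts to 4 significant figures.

Range = 5.5 − (-5.5) = 11 V. LSB = 11 V / 2^15.
Output = V_min + (30743/32768) × range = -5.5 + 0.938202 × 11 V
      = -5.5 + 10.3202 = 4.82022 V.

4.820 V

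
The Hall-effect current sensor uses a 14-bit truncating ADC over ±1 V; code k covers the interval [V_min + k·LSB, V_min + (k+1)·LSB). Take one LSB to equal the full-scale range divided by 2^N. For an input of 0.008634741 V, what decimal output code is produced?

8262

Range = 1 − (-1) = 2 V. LSB = 2 V / 2^14 ≈ 122.1 µV.
(V_in − V_min) × 2^14/range = (0.008634741 − (-1)) × 16384/2 = 8262.736.
Floor → code = 8262.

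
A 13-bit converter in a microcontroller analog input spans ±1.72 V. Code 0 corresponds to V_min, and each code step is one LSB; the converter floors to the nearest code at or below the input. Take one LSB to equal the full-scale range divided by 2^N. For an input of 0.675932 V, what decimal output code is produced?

Full-scale range = 1.72 V − (-1.72 V) = 3.44 V. LSB = 3.44 V / 2^13 ≈ 419.9 µV.
(V_in − V_min) × 2^13/range = (0.675932 − (-1.72)) × 8192/3.44 = 5705.661.
Floor → code = 5705.

5705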